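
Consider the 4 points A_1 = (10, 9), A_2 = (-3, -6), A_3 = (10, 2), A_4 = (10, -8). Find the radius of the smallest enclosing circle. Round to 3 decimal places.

10.041

A smallest enclosing disk is always determined by at most three of the input points on its boundary.
The minimum enclosing circle is determined by three boundary points: A_1, A_2, A_4.
Their circumcentre is (121/26, 0.5) with r² = 34081/338.
The farthest remaining point A_3 is at distance² 10421/338 ≤ 34081/338.
r = √(34081/338) ≈ 10.041.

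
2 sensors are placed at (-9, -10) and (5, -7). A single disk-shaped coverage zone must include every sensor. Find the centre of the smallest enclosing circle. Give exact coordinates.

(-2, -8.5)

The smallest circle enclosing two points has them as diameter endpoints.
Centre = midpoint = (-2, -8.5); r² = |(-9, -10)−(5, -7)|²/4 = 205/4 = 51.25.
Centre = (-2, -8.5).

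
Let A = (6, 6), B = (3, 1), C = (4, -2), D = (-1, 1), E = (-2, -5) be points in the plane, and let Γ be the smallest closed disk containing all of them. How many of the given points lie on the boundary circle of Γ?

The minimum enclosing circle of a finite set is fixed by two of the points (as a diameter) or three (as a circumcircle).
The farthest pair is A–E with squared distance 185. The circle on this segment as diameter has centre (2, 0.5) and r² = 185/4 = 46.25.
Check B: distance² to centre = 1.25 ≤ 46.25, so it lies inside.
All remaining points lie in this disk, and no smaller disk contains both endpoints, so this is the minimum enclosing circle.
The points at distance exactly r from the centre are A, E — 2 points.

2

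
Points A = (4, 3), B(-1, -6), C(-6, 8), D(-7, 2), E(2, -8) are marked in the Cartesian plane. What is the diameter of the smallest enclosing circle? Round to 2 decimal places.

17.89

The minimum enclosing circle of a finite set is fixed by two of the points (as a diameter) or three (as a circumcircle).
The farthest pair is C–E with squared distance 320. The circle on this segment as diameter has centre (-2, 0) and r² = 320/4 = 80.
Check A: distance² to centre = 45 ≤ 80, so it lies inside.
All remaining points lie in this disk, and no smaller disk contains both endpoints, so this is the minimum enclosing circle.
Diameter = 2r = 2√80 ≈ 17.89.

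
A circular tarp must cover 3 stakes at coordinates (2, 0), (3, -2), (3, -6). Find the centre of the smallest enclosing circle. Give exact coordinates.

(2.5, -3)

Call the three points A, B, C in the order given.
Side lengths²: AB² = 5, AC² = 37, BC² = 16.
Since AC² = 37 ≥ 16 + 5 = 21, the angle opposite AC is not acute, so the smallest enclosing circle has AC as diameter.
Centre = midpoint of AC = (2.5, -3), r² = 37/4 = 9.25.
Centre = (2.5, -3).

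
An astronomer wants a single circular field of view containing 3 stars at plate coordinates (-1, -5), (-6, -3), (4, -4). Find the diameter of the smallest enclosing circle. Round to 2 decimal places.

10.05

Call the three points A, B, C in the order given.
Side lengths²: AB² = 29, AC² = 26, BC² = 101.
Since BC² = 101 ≥ 29 + 26 = 55, the angle opposite BC is not acute, so the smallest enclosing circle has BC as diameter.
Centre = midpoint of BC = (-1, -3.5), r² = 101/4 = 25.25.
Diameter = 2r = 2√(25.25) ≈ 10.05.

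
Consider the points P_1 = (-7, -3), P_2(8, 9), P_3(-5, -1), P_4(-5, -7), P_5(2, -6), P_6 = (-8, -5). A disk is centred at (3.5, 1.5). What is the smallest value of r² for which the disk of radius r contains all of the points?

174.5

The required radius is the distance from (3.5, 1.5) to the farthest point.
Squared distances: 130.5, 76.5, 78.5, 144.5, 58.5, 174.5.
Maximum is 174.5, attained at P_6.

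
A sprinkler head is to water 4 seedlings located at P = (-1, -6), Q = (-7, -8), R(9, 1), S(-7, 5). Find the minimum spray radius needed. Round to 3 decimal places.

The minimum enclosing circle of a finite set is fixed by two of the points (as a diameter) or three (as a circumcircle).
The minimum enclosing circle is determined by three boundary points: Q, R, S.
Their circumcentre is (-0.125, -1.5) with r² = 89.515625.
The farthest remaining point P is at distance² 21.015625 ≤ 89.515625.
r = √(89.515625) ≈ 9.461.

9.461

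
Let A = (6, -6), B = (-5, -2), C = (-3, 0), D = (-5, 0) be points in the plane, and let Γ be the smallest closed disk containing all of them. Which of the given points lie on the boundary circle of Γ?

A, D

The minimum enclosing circle of a finite set is fixed by two of the points (as a diameter) or three (as a circumcircle).
The farthest pair is A–D with squared distance 157. The circle on this segment as diameter has centre (0.5, -3) and r² = 157/4 = 39.25.
Check B: distance² to centre = 31.25 ≤ 39.25, so it lies inside.
All remaining points lie in this disk, and no smaller disk contains both endpoints, so this is the minimum enclosing circle.
The points at distance exactly r from the centre are A, D — 2 points.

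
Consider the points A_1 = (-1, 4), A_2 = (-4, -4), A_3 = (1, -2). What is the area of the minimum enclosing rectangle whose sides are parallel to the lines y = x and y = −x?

In coordinates u = x + y, v = x − y the rectangle is axis-aligned; the map (x,y)→(u,v) scales areas by 2.
u-values: 3, -8, -1; range = 3 − (-8) = 11.
v-values: -5, 0, 3; range = 3 − (-5) = 8.
Area = (11 × 8) / 2 = 44.

44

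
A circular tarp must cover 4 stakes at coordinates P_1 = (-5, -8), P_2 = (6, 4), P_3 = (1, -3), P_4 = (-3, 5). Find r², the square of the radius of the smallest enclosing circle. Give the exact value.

66.25

The farthest pair is P_1–P_2 with squared distance 265. The circle on this segment as diameter has centre (0.5, -2) and r² = 265/4 = 66.25.
Check P_3: distance² to centre = 1.25 ≤ 66.25, so it lies inside.
All remaining points lie in this disk, and no smaller disk contains both endpoints, so this is the minimum enclosing circle.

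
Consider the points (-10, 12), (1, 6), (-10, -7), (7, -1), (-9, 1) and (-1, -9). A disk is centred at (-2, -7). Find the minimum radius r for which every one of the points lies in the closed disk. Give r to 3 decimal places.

20.616

The required radius is the distance from (-2, -7) to the farthest point.
Squared distances: 425, 178, 64, 117, 113, 5.
Maximum is 425, attained at (-10, 12).
r = √425 ≈ 20.616.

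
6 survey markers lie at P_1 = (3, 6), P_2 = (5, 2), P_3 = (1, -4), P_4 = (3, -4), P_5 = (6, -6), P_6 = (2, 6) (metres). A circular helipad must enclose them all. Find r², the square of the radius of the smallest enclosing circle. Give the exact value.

40

The minimum enclosing circle of a finite set is fixed by two of the points (as a diameter) or three (as a circumcircle).
The farthest pair is P_5–P_6 with squared distance 160. The circle on this segment as diameter has centre (4, 0) and r² = 160/4 = 40.
Check P_1: distance² to centre = 37 ≤ 40, so it lies inside.
All remaining points lie in this disk, and no smaller disk contains both endpoints, so this is the minimum enclosing circle.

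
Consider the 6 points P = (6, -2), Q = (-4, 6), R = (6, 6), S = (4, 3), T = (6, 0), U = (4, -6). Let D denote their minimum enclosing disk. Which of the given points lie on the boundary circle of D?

The minimum enclosing circle of a finite set is fixed by two of the points (as a diameter) or three (as a circumcircle).
The minimum enclosing circle is determined by three boundary points: Q, R, U.
Their circumcentre is (1, 2/3) with r² = 481/9.
The farthest remaining point P is at distance² 289/9 ≤ 481/9.
The points at distance exactly r from the centre are Q, R, U — 3 points.

Q, R, U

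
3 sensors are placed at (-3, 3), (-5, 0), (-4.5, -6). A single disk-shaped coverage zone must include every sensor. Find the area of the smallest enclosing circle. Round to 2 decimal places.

Call the three points A, B, C in the order given.
Side lengths²: AB² = 13, AC² = 83.25, BC² = 36.25.
Since AC² = 83.25 ≥ 36.25 + 13 = 49.25, the angle opposite AC is not acute, so the smallest enclosing circle has AC as diameter.
Centre = midpoint of AC = (-3.75, -1.5), r² = 83.25/4 = 20.8125.
Area = π·r² = π·20.8125 ≈ 65.38.

65.38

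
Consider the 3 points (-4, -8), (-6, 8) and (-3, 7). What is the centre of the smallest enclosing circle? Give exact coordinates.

Call the three points A, B, C in the order given.
Side lengths²: AB² = 260, AC² = 226, BC² = 10.
Since AB² = 260 ≥ 226 + 10 = 236, the angle opposite AB is not acute, so the smallest enclosing circle has AB as diameter.
Centre = midpoint of AB = (-5, 0), r² = 260/4 = 65.
Centre = (-5, 0).

(-5, 0)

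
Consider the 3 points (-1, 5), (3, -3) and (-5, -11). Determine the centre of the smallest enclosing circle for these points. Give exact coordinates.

Call the three points A, B, C in the order given.
Side lengths²: AB² = 80, AC² = 272, BC² = 128.
Since AC² = 272 ≥ 128 + 80 = 208, the angle opposite AC is not acute, so the smallest enclosing circle has AC as diameter.
Centre = midpoint of AC = (-3, -3), r² = 272/4 = 68.
Centre = (-3, -3).

(-3, -3)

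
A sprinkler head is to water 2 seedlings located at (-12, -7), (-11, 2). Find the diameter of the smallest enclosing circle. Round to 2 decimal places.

9.06

The smallest circle enclosing two points has them as diameter endpoints.
Centre = midpoint = (-11.5, -2.5); r² = |(-12, -7)−(-11, 2)|²/4 = 82/4 = 20.5.
Diameter = 2r = 2√(20.5) ≈ 9.06.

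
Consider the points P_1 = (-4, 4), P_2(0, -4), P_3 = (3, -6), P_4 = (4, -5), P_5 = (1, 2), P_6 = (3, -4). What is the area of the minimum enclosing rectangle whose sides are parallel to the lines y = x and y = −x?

59.5

In coordinates u = x + y, v = x − y the rectangle is axis-aligned; the map (x,y)→(u,v) scales areas by 2.
u-values: 0, -4, -3, -1, 3, -1; range = 3 − (-4) = 7.
v-values: -8, 4, 9, 9, -1, 7; range = 9 − (-8) = 17.
Area = (7 × 17) / 2 = 59.5.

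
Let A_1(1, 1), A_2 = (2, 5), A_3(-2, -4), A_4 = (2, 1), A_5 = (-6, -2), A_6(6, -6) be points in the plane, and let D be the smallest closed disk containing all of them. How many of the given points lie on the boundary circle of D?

A smallest enclosing disk is always determined by at most three of the input points on its boundary.
The minimum enclosing circle is determined by three boundary points: A_2, A_5, A_6.
Their circumcentre is (45/58, -97/58) with r² = 77405/1682.
The farthest remaining point A_3 is at distance² 22073/1682 ≤ 77405/1682.
The points at distance exactly r from the centre are A_2, A_5, A_6 — 3 points.

3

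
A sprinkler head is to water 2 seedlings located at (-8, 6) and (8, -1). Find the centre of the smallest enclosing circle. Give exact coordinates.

(0, 2.5)

The smallest circle enclosing two points has them as diameter endpoints.
Centre = midpoint = (0, 2.5); r² = |(-8, 6)−(8, -1)|²/4 = 305/4 = 76.25.
Centre = (0, 2.5).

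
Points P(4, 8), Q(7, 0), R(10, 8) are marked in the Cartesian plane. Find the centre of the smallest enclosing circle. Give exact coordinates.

Side lengths²: PQ² = 73, PR² = 36, QR² = 73.
Since QR² = 73 < 73 + 36 = 109, the triangle is acute, so the smallest enclosing circle is the circumcircle.
Circumcentre = (7, 4.5625), r² = 20.81640625.
Centre = (7, 4.5625).

(7, 4.5625)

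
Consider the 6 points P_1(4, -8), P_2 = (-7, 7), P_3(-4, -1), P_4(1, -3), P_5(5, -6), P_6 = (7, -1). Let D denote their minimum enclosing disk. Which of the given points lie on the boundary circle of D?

P_1, P_2

A smallest enclosing disk is always determined by at most three of the input points on its boundary.
The farthest pair is P_1–P_2 with squared distance 346. The circle on this segment as diameter has centre (-1.5, -0.5) and r² = 346/4 = 86.5.
Check P_3: distance² to centre = 6.5 ≤ 86.5, so it lies inside.
All remaining points lie in this disk, and no smaller disk contains both endpoints, so this is the minimum enclosing circle.
The points at distance exactly r from the centre are P_1, P_2 — 2 points.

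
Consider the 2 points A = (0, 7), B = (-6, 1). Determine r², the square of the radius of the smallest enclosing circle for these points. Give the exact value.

The smallest circle enclosing two points has them as diameter endpoints.
Centre = midpoint = (-3, 4); r² = |AB|²/4 = 72/4 = 18.

18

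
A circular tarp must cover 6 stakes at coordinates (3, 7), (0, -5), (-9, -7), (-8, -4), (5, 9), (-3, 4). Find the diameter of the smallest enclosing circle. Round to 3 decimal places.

21.260

A smallest enclosing disk is always determined by at most three of the input points on its boundary.
The farthest pair is (-9, -7)–(5, 9) with squared distance 452. The circle on this segment as diameter has centre (-2, 1) and r² = 452/4 = 113.
Check (3, 7): distance² to centre = 61 ≤ 113, so it lies inside.
All remaining points lie in this disk, and no smaller disk contains both endpoints, so this is the minimum enclosing circle.
Diameter = 2r = 2√113 ≈ 21.260.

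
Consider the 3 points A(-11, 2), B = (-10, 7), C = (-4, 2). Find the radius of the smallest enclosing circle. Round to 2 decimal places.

3.98

Side lengths²: AB² = 26, AC² = 49, BC² = 61.
Since BC² = 61 < 49 + 26 = 75, the triangle is acute, so the smallest enclosing circle is the circumcircle.
Circumcentre = (-7.5, 3.9), r² = 15.86.
r = √(15.86) ≈ 3.98.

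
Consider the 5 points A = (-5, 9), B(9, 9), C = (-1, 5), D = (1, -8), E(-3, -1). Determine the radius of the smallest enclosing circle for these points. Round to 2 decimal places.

9.96

A smallest enclosing disk is always determined by at most three of the input points on its boundary.
The minimum enclosing circle is determined by three boundary points: A, B, D.
Their circumcentre is (2, 65/34) with r² = 114725/1156.
The farthest remaining point E is at distance² 38701/1156 ≤ 114725/1156.
r = √(114725/1156) ≈ 9.96.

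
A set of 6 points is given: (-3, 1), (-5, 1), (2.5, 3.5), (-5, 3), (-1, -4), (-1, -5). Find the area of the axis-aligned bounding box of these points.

x ranges over [-5, 2.5], width 7.5.
y ranges over [-5, 3.5], height 8.5.
Area = 7.5 × 8.5 = 63.75.

63.75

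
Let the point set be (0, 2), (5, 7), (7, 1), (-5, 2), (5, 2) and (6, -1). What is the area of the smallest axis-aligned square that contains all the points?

144

The bounding box has width 12 and height 8.
An axis-aligned square enclosing the set must have side ≥ max(width, height).
So the minimum side is max(12, 8) = 12.
Area = 12² = 144.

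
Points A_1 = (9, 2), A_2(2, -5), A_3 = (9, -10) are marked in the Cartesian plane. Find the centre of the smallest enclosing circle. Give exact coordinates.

Side lengths²: A_1A_2² = 98, A_1A_3² = 144, A_2A_3² = 74.
Since A_1A_3² = 144 < 98 + 74 = 172, the triangle is acute, so the smallest enclosing circle is the circumcircle.
Circumcentre = (8, -4), r² = 37.
Centre = (8, -4).

(8, -4)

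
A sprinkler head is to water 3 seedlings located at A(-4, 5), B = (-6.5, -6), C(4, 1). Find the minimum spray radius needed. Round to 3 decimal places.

6.496

Side lengths²: AB² = 127.25, AC² = 80, BC² = 159.25.
Since BC² = 159.25 < 127.25 + 80 = 207.25, the triangle is acute, so the smallest enclosing circle is the circumcircle.
Circumcentre = (-59/28, -17/14), r² = 33085/784.
r = √(33085/784) ≈ 6.496.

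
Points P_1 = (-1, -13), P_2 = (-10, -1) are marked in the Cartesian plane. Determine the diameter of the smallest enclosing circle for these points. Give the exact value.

The smallest circle enclosing two points has them as diameter endpoints.
Centre = midpoint = (-5.5, -7); r² = |P_1P_2|²/4 = 225/4 = 56.25.
Diameter = 2r = 2√(56.25) = 15.

15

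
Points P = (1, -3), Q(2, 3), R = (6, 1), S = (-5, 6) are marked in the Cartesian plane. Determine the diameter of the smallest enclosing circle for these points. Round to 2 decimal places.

The minimum enclosing circle is determined by three boundary points: P, R, S.
Their circumcentre is (13/46, 139/46) with r² = 38909/1058.
The farthest remaining point Q is at distance² 3121/1058 ≤ 38909/1058.
Diameter = 2r = 2√(38909/1058) ≈ 12.13.

12.13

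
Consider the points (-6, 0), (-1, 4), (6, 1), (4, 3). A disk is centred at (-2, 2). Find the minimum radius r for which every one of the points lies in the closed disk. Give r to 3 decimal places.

The required radius is the distance from (-2, 2) to the farthest point.
Squared distances: 20, 5, 65, 37.
Maximum is 65, attained at (6, 1).
r = √65 ≈ 8.062.

8.062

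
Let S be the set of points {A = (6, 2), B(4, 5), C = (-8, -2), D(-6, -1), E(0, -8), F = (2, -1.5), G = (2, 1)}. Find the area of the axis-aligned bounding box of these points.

x ranges over [-8, 6], width 14.
y ranges over [-8, 5], height 13.
Area = 14 × 13 = 182.

182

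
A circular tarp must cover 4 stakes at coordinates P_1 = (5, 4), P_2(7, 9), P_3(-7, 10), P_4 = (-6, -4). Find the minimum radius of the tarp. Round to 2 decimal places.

By Welzl's lemma the MEC is supported by two points (diametrically opposite) or three points (on a circumcircle).
The minimum enclosing circle is determined by three boundary points: P_2, P_3, P_4.
Their circumcentre is (-13/30, 103/30) with r² = 38809/450.
The farthest remaining point P_1 is at distance² 13429/450 ≤ 38809/450.
r = √(38809/450) ≈ 9.29.

9.29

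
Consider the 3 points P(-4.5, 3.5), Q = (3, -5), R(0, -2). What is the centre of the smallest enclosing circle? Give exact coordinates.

Side lengths²: PQ² = 128.5, PR² = 50.5, QR² = 18.
Since PQ² = 128.5 ≥ 50.5 + 18 = 68.5, the angle opposite PQ is not acute, so the smallest enclosing circle has PQ as diameter.
Centre = midpoint of PQ = (-0.75, -0.75), r² = 128.5/4 = 32.125.
Centre = (-0.75, -0.75).

(-0.75, -0.75)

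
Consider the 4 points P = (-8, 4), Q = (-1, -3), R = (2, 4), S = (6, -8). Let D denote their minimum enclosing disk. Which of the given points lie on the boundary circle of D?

P, S

By Welzl's lemma the MEC is supported by two points (diametrically opposite) or three points (on a circumcircle).
The farthest pair is P–S with squared distance 340. The circle on this segment as diameter has centre (-1, -2) and r² = 340/4 = 85.
Check Q: distance² to centre = 1 ≤ 85, so it lies inside.
All remaining points lie in this disk, and no smaller disk contains both endpoints, so this is the minimum enclosing circle.
The points at distance exactly r from the centre are P, S — 2 points.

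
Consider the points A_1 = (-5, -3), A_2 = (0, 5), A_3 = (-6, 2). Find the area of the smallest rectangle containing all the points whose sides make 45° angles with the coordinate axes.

In coordinates u = x + y, v = x − y the rectangle is axis-aligned; the map (x,y)→(u,v) scales areas by 2.
u-values: -8, 5, -4; range = 5 − (-8) = 13.
v-values: -2, -5, -8; range = -2 − (-8) = 6.
Area = (13 × 6) / 2 = 39.

39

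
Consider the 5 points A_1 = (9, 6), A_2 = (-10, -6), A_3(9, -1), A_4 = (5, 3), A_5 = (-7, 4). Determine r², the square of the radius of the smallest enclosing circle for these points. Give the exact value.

The farthest pair is A_1–A_2 with squared distance 505. The circle on this segment as diameter has centre (-0.5, 0) and r² = 505/4 = 126.25.
Check A_3: distance² to centre = 91.25 ≤ 126.25, so it lies inside.
All remaining points lie in this disk, and no smaller disk contains both endpoints, so this is the minimum enclosing circle.

126.25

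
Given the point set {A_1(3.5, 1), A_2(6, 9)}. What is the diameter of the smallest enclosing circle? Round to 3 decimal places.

The smallest circle enclosing two points has them as diameter endpoints.
Centre = midpoint = (4.75, 5); r² = |A_1A_2|²/4 = 70.25/4 = 17.5625.
Diameter = 2r = 2√(17.5625) ≈ 8.382.

8.382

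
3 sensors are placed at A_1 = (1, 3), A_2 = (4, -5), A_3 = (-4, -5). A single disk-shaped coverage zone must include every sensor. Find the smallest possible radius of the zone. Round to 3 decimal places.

5.038

Side lengths²: A_1A_2² = 73, A_1A_3² = 89, A_2A_3² = 64.
Since A_1A_3² = 89 < 73 + 64 = 137, the triangle is acute, so the smallest enclosing circle is the circumcircle.
Circumcentre = (0, -1.9375), r² = 25.37890625.
r = √(25.37890625) ≈ 5.038.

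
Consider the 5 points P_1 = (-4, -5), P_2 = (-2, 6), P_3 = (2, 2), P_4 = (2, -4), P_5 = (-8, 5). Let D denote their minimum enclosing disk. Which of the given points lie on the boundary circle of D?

The minimum enclosing circle of a finite set is fixed by two of the points (as a diameter) or three (as a circumcircle).
The farthest pair is P_4–P_5 with squared distance 181. The circle on this segment as diameter has centre (-3, 0.5) and r² = 181/4 = 45.25.
Check P_1: distance² to centre = 31.25 ≤ 45.25, so it lies inside.
All remaining points lie in this disk, and no smaller disk contains both endpoints, so this is the minimum enclosing circle.
The points at distance exactly r from the centre are P_4, P_5 — 2 points.

P_4, P_5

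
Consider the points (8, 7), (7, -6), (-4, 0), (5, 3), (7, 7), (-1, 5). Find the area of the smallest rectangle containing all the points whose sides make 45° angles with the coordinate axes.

180.5

In coordinates u = x + y, v = x − y the rectangle is axis-aligned; the map (x,y)→(u,v) scales areas by 2.
u-values: 15, 1, -4, 8, 14, 4; range = 15 − (-4) = 19.
v-values: 1, 13, -4, 2, 0, -6; range = 13 − (-6) = 19.
Area = (19 × 19) / 2 = 180.5.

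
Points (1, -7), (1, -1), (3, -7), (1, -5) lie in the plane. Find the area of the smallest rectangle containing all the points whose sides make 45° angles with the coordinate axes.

In coordinates u = x + y, v = x − y the rectangle is axis-aligned; the map (x,y)→(u,v) scales areas by 2.
u-values: -6, 0, -4, -4; range = 0 − (-6) = 6.
v-values: 8, 2, 10, 6; range = 10 − 2 = 8.
Area = (6 × 8) / 2 = 24.

24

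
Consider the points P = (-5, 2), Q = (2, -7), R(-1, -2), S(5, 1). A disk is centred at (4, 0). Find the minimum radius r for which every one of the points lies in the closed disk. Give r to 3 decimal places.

9.220

The required radius is the distance from (4, 0) to the farthest point.
Squared distances: 85, 53, 29, 2.
Maximum is 85, attained at P.
r = √85 ≈ 9.220.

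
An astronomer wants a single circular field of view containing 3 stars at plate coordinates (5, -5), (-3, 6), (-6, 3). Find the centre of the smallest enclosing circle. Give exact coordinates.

Call the three points A, B, C in the order given.
Side lengths²: AB² = 185, AC² = 185, BC² = 18.
Since AC² = 185 < 185 + 18 = 203, the triangle is acute, so the smallest enclosing circle is the circumcircle.
Circumcentre = (5/38, -5/38), r² = 34225/722.
Centre = (5/38, -5/38).

(5/38, -5/38)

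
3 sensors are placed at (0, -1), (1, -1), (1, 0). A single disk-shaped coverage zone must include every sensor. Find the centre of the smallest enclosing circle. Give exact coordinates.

Call the three points A, B, C in the order given.
Side lengths²: AB² = 1, AC² = 2, BC² = 1.
Since AC² = 2 ≥ 1 + 1 = 2, the angle opposite AC is not acute, so the smallest enclosing circle has AC as diameter.
Centre = midpoint of AC = (0.5, -0.5), r² = 2/4 = 0.5.
Centre = (0.5, -0.5).

(0.5, -0.5)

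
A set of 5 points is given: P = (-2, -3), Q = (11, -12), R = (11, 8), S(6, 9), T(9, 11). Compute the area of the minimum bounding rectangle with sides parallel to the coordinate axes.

299

x ranges over [-2, 11], width 13.
y ranges over [-12, 11], height 23.
Area = 13 × 23 = 299.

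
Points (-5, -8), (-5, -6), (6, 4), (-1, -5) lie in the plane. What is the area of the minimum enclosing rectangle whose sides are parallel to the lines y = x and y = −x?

In coordinates u = x + y, v = x − y the rectangle is axis-aligned; the map (x,y)→(u,v) scales areas by 2.
u-values: -13, -11, 10, -6; range = 10 − (-13) = 23.
v-values: 3, 1, 2, 4; range = 4 − 1 = 3.
Area = (23 × 3) / 2 = 34.5.

34.5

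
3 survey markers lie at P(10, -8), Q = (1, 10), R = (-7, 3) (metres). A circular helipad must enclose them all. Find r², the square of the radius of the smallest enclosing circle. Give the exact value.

Side lengths²: PQ² = 405, PR² = 410, QR² = 113.
Since PR² = 410 < 405 + 113 = 518, the triangle is acute, so the smallest enclosing circle is the circumcircle.
Circumcentre = (135/46, -13/46), r² = 115825/1058.

115825/1058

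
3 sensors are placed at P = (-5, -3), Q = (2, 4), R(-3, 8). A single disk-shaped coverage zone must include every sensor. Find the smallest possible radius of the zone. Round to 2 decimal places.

5.62

Side lengths²: PQ² = 98, PR² = 125, QR² = 41.
Since PR² = 125 < 98 + 41 = 139, the triangle is acute, so the smallest enclosing circle is the circumcircle.
Circumcentre = (-61/18, 43/18), r² = 5125/162.
r = √(5125/162) ≈ 5.62.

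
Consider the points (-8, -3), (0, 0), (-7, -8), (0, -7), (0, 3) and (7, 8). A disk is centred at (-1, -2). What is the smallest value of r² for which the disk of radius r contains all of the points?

The required radius is the distance from (-1, -2) to the farthest point.
Squared distances: 50, 5, 72, 26, 26, 164.
Maximum is 164, attained at (7, 8).

164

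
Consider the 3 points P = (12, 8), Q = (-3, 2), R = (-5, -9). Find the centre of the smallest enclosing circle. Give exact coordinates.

(3.5, -0.5)

Side lengths²: PQ² = 261, PR² = 578, QR² = 125.
Since PR² = 578 ≥ 261 + 125 = 386, the angle opposite PR is not acute, so the smallest enclosing circle has PR as diameter.
Centre = midpoint of PR = (3.5, -0.5), r² = 578/4 = 144.5.
Centre = (3.5, -0.5).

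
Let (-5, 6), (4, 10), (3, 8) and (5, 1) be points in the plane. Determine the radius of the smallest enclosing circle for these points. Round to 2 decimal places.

The minimum enclosing circle of a finite set is fixed by two of the points (as a diameter) or three (as a circumcircle).
The minimum enclosing circle is determined by three boundary points: (-5, 6), (4, 10), (5, 1).
Their circumcentre is (27/34, 173/34) with r² = 19885/578.
The farthest remaining point (3, 8) is at distance² 7713/578 ≤ 19885/578.
r = √(19885/578) ≈ 5.87.

5.87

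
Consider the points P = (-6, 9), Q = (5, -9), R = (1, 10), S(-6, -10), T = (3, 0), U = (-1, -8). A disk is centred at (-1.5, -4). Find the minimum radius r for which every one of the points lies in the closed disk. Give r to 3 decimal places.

14.221

The required radius is the distance from (-1.5, -4) to the farthest point.
Squared distances: 189.25, 67.25, 202.25, 56.25, 36.25, 16.25.
Maximum is 202.25, attained at R.
r = √(202.25) ≈ 14.221.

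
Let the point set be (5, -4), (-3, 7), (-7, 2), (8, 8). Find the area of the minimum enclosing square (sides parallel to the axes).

225

The bounding box has width 15 and height 12.
An axis-aligned square enclosing the set must have side ≥ max(width, height).
So the minimum side is max(15, 12) = 15.
Area = 15² = 225.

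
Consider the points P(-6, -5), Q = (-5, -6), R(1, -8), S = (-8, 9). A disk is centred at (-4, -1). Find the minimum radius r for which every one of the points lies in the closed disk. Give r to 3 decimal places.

The required radius is the distance from (-4, -1) to the farthest point.
Squared distances: 20, 26, 74, 116.
Maximum is 116, attained at S.
r = √116 ≈ 10.770.

10.770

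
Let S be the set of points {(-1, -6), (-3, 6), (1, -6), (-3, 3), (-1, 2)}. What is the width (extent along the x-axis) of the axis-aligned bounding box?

4

max x = 1, min x = -3, so width = 4.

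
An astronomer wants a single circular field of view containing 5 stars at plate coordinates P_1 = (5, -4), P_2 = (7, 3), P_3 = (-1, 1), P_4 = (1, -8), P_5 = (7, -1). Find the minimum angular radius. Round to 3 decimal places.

By Welzl's lemma the MEC is supported by two points (diametrically opposite) or three points (on a circumcircle).
The farthest pair is P_2–P_4 with squared distance 157. The circle on this segment as diameter has centre (4, -2.5) and r² = 157/4 = 39.25.
Check P_1: distance² to centre = 3.25 ≤ 39.25, so it lies inside.
All remaining points lie in this disk, and no smaller disk contains both endpoints, so this is the minimum enclosing circle.
r = √(39.25) ≈ 6.265.

6.265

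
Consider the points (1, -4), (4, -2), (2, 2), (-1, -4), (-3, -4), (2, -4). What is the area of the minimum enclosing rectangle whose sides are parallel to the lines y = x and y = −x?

33

In coordinates u = x + y, v = x − y the rectangle is axis-aligned; the map (x,y)→(u,v) scales areas by 2.
u-values: -3, 2, 4, -5, -7, -2; range = 4 − (-7) = 11.
v-values: 5, 6, 0, 3, 1, 6; range = 6 − 0 = 6.
Area = (11 × 6) / 2 = 33.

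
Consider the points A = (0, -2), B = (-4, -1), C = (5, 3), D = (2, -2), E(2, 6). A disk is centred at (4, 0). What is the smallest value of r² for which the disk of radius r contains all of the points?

65

The required radius is the distance from (4, 0) to the farthest point.
Squared distances: 20, 65, 10, 8, 40.
Maximum is 65, attained at B.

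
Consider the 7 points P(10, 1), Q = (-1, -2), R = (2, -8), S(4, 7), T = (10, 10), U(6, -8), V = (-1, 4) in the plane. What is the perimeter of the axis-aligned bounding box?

Width = max x − min x = 10 − (-1) = 11.
Height = max y − min y = 10 − (-8) = 18.
Perimeter = 2(11 + 18) = 58.

58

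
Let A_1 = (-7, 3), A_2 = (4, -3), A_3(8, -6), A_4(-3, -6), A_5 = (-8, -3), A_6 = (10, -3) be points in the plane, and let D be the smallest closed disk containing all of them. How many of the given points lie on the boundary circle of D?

The minimum enclosing circle is determined by three boundary points: A_1, A_5, A_6.
Their circumcentre is (1, -17/12) with r² = 12025/144.
The farthest remaining point A_3 is at distance² 10081/144 ≤ 12025/144.
The points at distance exactly r from the centre are A_1, A_5, A_6 — 3 points.

3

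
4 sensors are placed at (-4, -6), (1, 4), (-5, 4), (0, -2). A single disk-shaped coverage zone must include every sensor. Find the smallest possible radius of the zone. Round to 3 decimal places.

The minimum enclosing circle is determined by three boundary points: (-4, -6), (1, 4), (-5, 4).
Their circumcentre is (-2, -0.75) with r² = 31.5625.
The farthest remaining point (0, -2) is at distance² 5.5625 ≤ 31.5625.
r = √(31.5625) ≈ 5.618.

5.618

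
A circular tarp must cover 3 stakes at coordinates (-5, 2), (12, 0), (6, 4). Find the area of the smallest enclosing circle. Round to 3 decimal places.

230.122

Call the three points A, B, C in the order given.
Side lengths²: AB² = 293, AC² = 125, BC² = 52.
Since AB² = 293 ≥ 125 + 52 = 177, the angle opposite AB is not acute, so the smallest enclosing circle has AB as diameter.
Centre = midpoint of AB = (3.5, 1), r² = 293/4 = 73.25.
Area = π·r² = π·73.25 ≈ 230.122.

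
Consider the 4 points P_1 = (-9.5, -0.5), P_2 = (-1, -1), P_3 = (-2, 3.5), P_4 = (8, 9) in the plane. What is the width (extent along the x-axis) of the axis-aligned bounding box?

17.5

max x = 8, min x = -9.5, so width = 17.5.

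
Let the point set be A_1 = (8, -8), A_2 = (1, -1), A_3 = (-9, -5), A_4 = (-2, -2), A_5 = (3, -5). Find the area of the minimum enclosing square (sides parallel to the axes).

The bounding box has width 17 and height 7.
An axis-aligned square enclosing the set must have side ≥ max(width, height).
So the minimum side is max(17, 7) = 17.
Area = 17² = 289.

289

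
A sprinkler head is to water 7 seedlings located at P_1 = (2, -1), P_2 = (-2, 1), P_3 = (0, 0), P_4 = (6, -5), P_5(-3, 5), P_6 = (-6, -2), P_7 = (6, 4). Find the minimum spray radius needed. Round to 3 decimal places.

6.915

The minimum enclosing circle is determined by three boundary points: P_4, P_6, P_7.
Their circumcentre is (0.75, -0.5) with r² = 47.8125.
The farthest remaining point P_5 is at distance² 44.3125 ≤ 47.8125.
r = √(47.8125) ≈ 6.915.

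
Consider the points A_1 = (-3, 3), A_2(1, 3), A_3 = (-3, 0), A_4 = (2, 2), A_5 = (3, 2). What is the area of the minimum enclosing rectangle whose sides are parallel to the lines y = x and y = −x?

28

In coordinates u = x + y, v = x − y the rectangle is axis-aligned; the map (x,y)→(u,v) scales areas by 2.
u-values: 0, 4, -3, 4, 5; range = 5 − (-3) = 8.
v-values: -6, -2, -3, 0, 1; range = 1 − (-6) = 7.
Area = (8 × 7) / 2 = 28.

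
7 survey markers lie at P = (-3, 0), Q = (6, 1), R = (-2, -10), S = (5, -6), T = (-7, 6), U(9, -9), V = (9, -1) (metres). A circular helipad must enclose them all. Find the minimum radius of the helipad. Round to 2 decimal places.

10.97

The minimum enclosing circle of a finite set is fixed by two of the points (as a diameter) or three (as a circumcircle).
The farthest pair is T–U with squared distance 481. The circle on this segment as diameter has centre (1, -1.5) and r² = 481/4 = 120.25.
Check P: distance² to centre = 18.25 ≤ 120.25, so it lies inside.
All remaining points lie in this disk, and no smaller disk contains both endpoints, so this is the minimum enclosing circle.
r = √(120.25) ≈ 10.97.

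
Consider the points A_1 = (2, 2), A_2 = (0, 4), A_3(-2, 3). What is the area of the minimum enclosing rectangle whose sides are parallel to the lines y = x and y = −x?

In coordinates u = x + y, v = x − y the rectangle is axis-aligned; the map (x,y)→(u,v) scales areas by 2.
u-values: 4, 4, 1; range = 4 − 1 = 3.
v-values: 0, -4, -5; range = 0 − (-5) = 5.
Area = (3 × 5) / 2 = 7.5.

7.5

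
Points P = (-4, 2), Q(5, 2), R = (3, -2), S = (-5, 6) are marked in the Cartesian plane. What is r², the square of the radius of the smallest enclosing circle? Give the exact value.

290/9

By Welzl's lemma the MEC is supported by two points (diametrically opposite) or three points (on a circumcircle).
The minimum enclosing circle is determined by three boundary points: Q, R, S.
Their circumcentre is (-2/3, 7/3) with r² = 290/9.
The farthest remaining point P is at distance² 101/9 ≤ 290/9.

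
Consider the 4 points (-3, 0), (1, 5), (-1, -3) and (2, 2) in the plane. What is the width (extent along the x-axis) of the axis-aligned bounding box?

max x = 2, min x = -3, so width = 5.

5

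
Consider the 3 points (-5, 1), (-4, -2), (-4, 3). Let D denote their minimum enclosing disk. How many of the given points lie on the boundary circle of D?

2

Call the three points A, B, C in the order given.
Side lengths²: AB² = 10, AC² = 5, BC² = 25.
Since BC² = 25 ≥ 10 + 5 = 15, the angle opposite BC is not acute, so the smallest enclosing circle has BC as diameter.
Centre = midpoint of BC = (-4, 0.5), r² = 25/4 = 6.25.
The points at distance exactly r from the centre are (-4, -2), (-4, 3) — 2 points.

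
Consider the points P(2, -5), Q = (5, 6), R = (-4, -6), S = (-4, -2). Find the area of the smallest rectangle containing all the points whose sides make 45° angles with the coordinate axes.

94.5

In coordinates u = x + y, v = x − y the rectangle is axis-aligned; the map (x,y)→(u,v) scales areas by 2.
u-values: -3, 11, -10, -6; range = 11 − (-10) = 21.
v-values: 7, -1, 2, -2; range = 7 − (-2) = 9.
Area = (21 × 9) / 2 = 94.5.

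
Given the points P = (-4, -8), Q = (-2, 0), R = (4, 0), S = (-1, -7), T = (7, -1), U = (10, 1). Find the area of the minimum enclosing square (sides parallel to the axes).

The bounding box has width 14 and height 9.
An axis-aligned square enclosing the set must have side ≥ max(width, height).
So the minimum side is max(14, 9) = 14.
Area = 14² = 196.

196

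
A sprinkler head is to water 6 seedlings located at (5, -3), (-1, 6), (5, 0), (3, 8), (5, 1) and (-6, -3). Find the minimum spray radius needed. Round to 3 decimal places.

7.223

The minimum enclosing circle is determined by three boundary points: (5, -3), (3, 8), (-6, -3).
Their circumcentre is (-0.5, 37/22) with r² = 12625/242.
The farthest remaining point (5, 0) is at distance² 8005/242 ≤ 12625/242.
r = √(12625/242) ≈ 7.223.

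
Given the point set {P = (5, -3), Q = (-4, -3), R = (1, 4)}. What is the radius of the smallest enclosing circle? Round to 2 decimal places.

4.95

Side lengths²: PQ² = 81, PR² = 65, QR² = 74.
Since PQ² = 81 < 74 + 65 = 139, the triangle is acute, so the smallest enclosing circle is the circumcircle.
Circumcentre = (0.5, -13/14), r² = 2405/98.
r = √(2405/98) ≈ 4.95.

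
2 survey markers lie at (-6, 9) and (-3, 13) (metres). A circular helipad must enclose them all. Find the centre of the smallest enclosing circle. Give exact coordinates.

(-4.5, 11)

The smallest circle enclosing two points has them as diameter endpoints.
Centre = midpoint = (-4.5, 11); r² = |(-6, 9)−(-3, 13)|²/4 = 25/4 = 6.25.
Centre = (-4.5, 11).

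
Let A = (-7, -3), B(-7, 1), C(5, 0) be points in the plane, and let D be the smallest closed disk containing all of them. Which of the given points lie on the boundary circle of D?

A, B, C

Side lengths²: AB² = 16, AC² = 153, BC² = 145.
Since AC² = 153 < 145 + 16 = 161, the triangle is acute, so the smallest enclosing circle is the circumcircle.
Circumcentre = (-1.125, -1), r² = 38.515625.
The points at distance exactly r from the centre are A, B, C — 3 points.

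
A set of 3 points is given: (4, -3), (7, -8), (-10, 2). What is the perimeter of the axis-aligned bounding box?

54

Width = max x − min x = 7 − (-10) = 17.
Height = max y − min y = 2 − (-8) = 10.
Perimeter = 2(17 + 10) = 54.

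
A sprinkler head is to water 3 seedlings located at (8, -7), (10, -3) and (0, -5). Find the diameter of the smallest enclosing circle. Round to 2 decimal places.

10.20

Call the three points A, B, C in the order given.
Side lengths²: AB² = 20, AC² = 68, BC² = 104.
Since BC² = 104 ≥ 68 + 20 = 88, the angle opposite BC is not acute, so the smallest enclosing circle has BC as diameter.
Centre = midpoint of BC = (5, -4), r² = 104/4 = 26.
Diameter = 2r = 2√26 ≈ 10.20.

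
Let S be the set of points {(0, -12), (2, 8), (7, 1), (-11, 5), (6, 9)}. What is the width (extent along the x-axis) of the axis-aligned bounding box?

18

max x = 7, min x = -11, so width = 18.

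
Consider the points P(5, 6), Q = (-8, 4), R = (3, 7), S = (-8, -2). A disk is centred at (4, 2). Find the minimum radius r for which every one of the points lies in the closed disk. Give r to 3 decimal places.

The required radius is the distance from (4, 2) to the farthest point.
Squared distances: 17, 148, 26, 160.
Maximum is 160, attained at S.
r = √160 ≈ 12.649.

12.649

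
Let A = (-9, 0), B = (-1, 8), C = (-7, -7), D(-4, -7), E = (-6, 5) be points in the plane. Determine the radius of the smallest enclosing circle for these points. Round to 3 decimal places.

A smallest enclosing disk is always determined by at most three of the input points on its boundary.
The farthest pair is B–C with squared distance 261. The circle on this segment as diameter has centre (-4, 0.5) and r² = 261/4 = 65.25.
Check A: distance² to centre = 25.25 ≤ 65.25, so it lies inside.
All remaining points lie in this disk, and no smaller disk contains both endpoints, so this is the minimum enclosing circle.
r = √(65.25) ≈ 8.078.

8.078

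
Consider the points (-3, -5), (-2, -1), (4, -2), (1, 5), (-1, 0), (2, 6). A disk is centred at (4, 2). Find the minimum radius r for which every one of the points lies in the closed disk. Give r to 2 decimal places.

9.90

The required radius is the distance from (4, 2) to the farthest point.
Squared distances: 98, 45, 16, 18, 29, 20.
Maximum is 98, attained at (-3, -5).
r = √98 ≈ 9.90.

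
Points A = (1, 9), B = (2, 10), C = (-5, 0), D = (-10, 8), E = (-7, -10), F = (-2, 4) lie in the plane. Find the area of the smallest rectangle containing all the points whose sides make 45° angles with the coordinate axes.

304.5

In coordinates u = x + y, v = x − y the rectangle is axis-aligned; the map (x,y)→(u,v) scales areas by 2.
u-values: 10, 12, -5, -2, -17, 2; range = 12 − (-17) = 29.
v-values: -8, -8, -5, -18, 3, -6; range = 3 − (-18) = 21.
Area = (29 × 21) / 2 = 304.5.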